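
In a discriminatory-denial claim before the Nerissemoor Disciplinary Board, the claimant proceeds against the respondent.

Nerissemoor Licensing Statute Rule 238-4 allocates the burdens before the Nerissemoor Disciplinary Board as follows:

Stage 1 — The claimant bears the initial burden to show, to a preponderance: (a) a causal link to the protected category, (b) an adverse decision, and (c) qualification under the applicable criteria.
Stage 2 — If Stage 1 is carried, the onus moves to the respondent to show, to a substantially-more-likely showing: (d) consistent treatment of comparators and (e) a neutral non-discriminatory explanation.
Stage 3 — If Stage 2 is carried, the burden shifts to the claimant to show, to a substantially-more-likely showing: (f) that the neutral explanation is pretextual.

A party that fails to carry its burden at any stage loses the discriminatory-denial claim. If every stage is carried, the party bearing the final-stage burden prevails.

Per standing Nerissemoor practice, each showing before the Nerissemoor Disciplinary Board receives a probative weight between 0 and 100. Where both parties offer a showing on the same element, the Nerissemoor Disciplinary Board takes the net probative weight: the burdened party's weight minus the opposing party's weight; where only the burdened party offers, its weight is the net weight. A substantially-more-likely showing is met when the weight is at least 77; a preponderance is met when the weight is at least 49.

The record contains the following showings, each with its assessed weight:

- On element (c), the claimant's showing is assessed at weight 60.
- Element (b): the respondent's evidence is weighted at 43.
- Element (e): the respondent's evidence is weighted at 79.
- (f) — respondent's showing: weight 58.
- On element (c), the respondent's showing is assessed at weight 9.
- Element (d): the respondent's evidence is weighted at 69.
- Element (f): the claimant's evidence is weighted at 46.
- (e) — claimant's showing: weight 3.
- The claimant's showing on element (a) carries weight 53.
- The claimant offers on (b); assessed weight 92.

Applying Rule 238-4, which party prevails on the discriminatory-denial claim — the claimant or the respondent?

claimant

At Stage 1 the claimant must meet a preponderance (weight is at least 49): on (a) the weight is 53, ≥ 49, so (a) meets the standard; on (b) the weight is 92 less the opposing 43 gives net 49, which does reach 49, so (b) meets the standard; on (c) the weight is 60 less the opposing 9 gives net 51, which does reach 49, so (c) meets the standard.
  Stage 1 is satisfied; the onus moves to the respondent.
At Stage 2 the respondent must meet a substantially-more-likely showing (weight is at least 77): on (d) the weight is 69, which does not reach 77, so (d) does not meet the standard; on (e) the weight is 79 less the opposing 3 gives net 76, < 77, so (e) does not meet the standard.
  Not every element is met, so the respondent fails to carry Stage 2.
So the claimant prevails.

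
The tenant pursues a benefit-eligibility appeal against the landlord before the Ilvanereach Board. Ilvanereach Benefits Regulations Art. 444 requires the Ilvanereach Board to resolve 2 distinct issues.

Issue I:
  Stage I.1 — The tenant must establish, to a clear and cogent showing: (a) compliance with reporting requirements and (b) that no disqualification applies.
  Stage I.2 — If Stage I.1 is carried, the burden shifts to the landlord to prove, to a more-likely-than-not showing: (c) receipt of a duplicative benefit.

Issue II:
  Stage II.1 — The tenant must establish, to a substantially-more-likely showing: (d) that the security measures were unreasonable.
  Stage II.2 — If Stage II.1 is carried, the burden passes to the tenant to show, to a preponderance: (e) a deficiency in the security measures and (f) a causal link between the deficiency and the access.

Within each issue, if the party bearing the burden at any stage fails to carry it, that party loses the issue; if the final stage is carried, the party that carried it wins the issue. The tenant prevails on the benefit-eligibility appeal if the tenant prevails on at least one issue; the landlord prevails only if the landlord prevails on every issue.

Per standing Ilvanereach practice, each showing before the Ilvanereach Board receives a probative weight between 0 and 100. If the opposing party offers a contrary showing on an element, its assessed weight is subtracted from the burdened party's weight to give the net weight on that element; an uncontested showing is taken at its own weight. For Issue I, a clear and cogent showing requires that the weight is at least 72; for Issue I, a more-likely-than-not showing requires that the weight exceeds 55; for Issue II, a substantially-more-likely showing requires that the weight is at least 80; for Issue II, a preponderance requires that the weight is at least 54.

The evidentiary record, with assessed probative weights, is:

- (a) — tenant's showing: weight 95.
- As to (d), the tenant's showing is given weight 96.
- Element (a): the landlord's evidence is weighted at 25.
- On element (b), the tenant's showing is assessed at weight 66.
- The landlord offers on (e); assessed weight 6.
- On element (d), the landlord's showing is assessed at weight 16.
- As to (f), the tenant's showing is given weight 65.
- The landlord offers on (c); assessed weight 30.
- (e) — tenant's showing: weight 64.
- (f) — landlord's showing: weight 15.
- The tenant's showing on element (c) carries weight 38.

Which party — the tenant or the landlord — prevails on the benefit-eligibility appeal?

— Issue I —
Stage I.1 — burden on tenant; standard: a clear and cogent showing (weight is at least 72).
    (a): 95 − 25 = 70 < 72 [not met]
    (b): 66 < 72 [not met]
  The tenant does not carry Stage I.1.
The analysis ends at Stage I.1; the landlord prevails on this issue.
— Issue II —
Stage II.1 (tenant, a substantially-more-likely showing, weight is at least 80): (d) net 96−16=80 ≥ 80 — meets.
  Stage II.1 is satisfied; the tenant continues to bear the burden.
Stage II.2 (tenant, a preponderance, weight is at least 54): (e) net 64−6=58 ≥ 54 — meets; (f) net 65−15=50 < 54 — fails.
  The tenant does not carry Stage II.2.
The analysis ends at Stage II.2; the landlord prevails on this issue.
Per-issue: Issue I → landlord; Issue II → landlord. The tenant must prevail on at least one issue; overall, the landlord prevails.

landlord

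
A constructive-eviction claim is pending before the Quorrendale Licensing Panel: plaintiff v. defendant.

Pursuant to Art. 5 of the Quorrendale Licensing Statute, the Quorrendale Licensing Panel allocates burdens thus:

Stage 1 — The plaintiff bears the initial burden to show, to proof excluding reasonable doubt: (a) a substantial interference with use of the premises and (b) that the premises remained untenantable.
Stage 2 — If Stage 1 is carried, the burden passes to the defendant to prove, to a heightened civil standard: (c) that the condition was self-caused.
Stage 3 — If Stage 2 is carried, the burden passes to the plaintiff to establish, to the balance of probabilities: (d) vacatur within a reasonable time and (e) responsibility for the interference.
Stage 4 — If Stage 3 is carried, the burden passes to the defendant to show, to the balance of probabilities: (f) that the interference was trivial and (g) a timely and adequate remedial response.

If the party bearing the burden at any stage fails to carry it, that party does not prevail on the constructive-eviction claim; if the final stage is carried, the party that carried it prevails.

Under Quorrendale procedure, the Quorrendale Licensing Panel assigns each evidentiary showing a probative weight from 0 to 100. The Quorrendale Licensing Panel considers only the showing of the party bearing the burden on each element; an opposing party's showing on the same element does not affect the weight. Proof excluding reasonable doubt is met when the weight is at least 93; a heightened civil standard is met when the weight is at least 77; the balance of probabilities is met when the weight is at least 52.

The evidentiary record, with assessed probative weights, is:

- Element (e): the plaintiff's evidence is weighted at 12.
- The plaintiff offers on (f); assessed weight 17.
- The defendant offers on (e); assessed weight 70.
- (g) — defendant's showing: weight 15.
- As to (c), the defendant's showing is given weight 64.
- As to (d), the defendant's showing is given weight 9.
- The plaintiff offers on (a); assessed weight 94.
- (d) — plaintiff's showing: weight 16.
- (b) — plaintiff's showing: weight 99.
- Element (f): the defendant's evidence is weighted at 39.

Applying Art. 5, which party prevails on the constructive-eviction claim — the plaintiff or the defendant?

plaintiff

At Stage 1 the plaintiff must meet proof excluding reasonable doubt (weight is at least 93): on (a) the weight is 94, ≥ 93, so (a) meets the standard; on (b) the weight is 99, which does reach 93, so (b) meets the standard.
  Stage 1 is satisfied; the onus moves to the defendant.
At Stage 2 the defendant must meet a heightened civil standard (weight is at least 77): on (c) the weight is 64, which does not reach 77, so (c) does not meet the standard.
  The defendant does not carry Stage 2.
So the plaintiff prevails.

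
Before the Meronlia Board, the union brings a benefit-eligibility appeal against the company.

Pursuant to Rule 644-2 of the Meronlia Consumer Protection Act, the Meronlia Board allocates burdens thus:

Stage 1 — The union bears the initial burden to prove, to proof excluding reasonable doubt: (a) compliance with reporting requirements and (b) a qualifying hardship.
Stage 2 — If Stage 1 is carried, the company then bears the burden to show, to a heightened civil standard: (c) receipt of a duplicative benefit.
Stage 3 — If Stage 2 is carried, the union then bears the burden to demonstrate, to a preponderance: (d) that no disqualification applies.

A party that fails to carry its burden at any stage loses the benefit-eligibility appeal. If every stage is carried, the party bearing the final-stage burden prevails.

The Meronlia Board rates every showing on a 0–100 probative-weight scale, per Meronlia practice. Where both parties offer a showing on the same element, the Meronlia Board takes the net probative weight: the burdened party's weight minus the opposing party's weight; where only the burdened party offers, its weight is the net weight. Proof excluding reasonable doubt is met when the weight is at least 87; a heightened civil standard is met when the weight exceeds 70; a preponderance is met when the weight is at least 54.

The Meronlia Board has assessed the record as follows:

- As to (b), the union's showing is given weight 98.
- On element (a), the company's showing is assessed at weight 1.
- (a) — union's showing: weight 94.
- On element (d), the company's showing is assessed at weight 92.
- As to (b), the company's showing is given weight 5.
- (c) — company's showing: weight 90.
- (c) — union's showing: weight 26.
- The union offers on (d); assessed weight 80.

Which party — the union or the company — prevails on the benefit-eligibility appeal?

union

At Stage 1 the union must meet proof excluding reasonable doubt (weight is at least 87): on (a) the weight is 94 less the opposing 1 gives net 93, which does reach 87, so (a) meets the standard; on (b) the weight is 98 less the opposing 5 gives net 93, which does reach 87, so (b) meets the standard.
  Stage 1 is satisfied; the onus moves to the company.
At Stage 2 the company must meet a heightened civil standard (weight exceeds 70): on (c) the weight is 90 less the opposing 26 gives net 64, which does not exceed 70, so (c) does not meet the standard.
  Stage 2 not carried; the company fails its burden.
So the union prevails.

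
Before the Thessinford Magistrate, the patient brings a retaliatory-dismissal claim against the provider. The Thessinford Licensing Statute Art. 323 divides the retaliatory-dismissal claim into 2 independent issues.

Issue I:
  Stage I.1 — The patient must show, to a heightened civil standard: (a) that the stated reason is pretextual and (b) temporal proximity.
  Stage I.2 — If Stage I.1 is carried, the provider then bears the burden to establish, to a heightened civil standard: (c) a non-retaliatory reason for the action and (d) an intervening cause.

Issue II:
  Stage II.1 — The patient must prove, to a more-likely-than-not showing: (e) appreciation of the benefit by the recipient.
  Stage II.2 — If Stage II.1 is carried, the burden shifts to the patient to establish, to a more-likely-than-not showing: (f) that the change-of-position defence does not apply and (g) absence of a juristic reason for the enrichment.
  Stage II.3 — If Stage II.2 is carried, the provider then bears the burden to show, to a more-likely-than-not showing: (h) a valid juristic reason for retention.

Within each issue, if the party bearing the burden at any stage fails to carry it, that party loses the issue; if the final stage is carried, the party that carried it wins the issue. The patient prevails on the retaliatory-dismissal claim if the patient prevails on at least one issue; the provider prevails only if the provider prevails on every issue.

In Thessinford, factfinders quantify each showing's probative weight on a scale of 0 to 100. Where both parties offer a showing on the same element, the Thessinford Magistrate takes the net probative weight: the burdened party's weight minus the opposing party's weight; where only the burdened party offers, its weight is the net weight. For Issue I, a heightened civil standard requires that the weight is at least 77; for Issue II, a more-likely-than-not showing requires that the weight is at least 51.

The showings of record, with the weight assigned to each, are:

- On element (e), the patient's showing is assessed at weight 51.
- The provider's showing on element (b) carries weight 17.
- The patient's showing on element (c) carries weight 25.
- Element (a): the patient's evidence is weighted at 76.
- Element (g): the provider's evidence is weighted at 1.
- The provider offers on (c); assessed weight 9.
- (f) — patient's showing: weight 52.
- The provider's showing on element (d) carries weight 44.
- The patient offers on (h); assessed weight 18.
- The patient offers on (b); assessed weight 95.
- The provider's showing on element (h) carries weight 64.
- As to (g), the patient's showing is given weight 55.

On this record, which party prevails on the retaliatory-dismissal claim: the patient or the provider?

patient

— Issue I —
Stage I.1 (patient, a heightened civil standard, weight is at least 77): (a) 76 < 77 — fails; (b) net 95−17=78 ≥ 77 — meets.
  Not every element is met, so the patient fails to carry Stage I.1.
The analysis ends at Stage I.1; the provider prevails on this issue.
— Issue II —
Stage II.1 — burden on patient; standard: a more-likely-than-not showing (weight is at least 51).
    (e): 51 ≥ 51 [met]
  Stage II.1 carried; the burden remains with the patient.
Stage II.2 — burden on patient; standard: a more-likely-than-not showing (weight is at least 51).
    (f): 52 ≥ 51 [met]
    (g): 55 − 1 = 54 ≥ 51 [met]
  Stage II.2 is satisfied; the onus moves to the provider.
Stage II.3 — burden on provider; standard: a more-likely-than-not showing (weight is at least 51).
    (h): 64 − 18 = 46 < 51 [not met]
  The provider does not carry Stage II.3.
The patient prevails on this issue.
Per-issue: Issue I → provider; Issue II → patient. The patient must prevail on at least one issue; overall, the patient prevails.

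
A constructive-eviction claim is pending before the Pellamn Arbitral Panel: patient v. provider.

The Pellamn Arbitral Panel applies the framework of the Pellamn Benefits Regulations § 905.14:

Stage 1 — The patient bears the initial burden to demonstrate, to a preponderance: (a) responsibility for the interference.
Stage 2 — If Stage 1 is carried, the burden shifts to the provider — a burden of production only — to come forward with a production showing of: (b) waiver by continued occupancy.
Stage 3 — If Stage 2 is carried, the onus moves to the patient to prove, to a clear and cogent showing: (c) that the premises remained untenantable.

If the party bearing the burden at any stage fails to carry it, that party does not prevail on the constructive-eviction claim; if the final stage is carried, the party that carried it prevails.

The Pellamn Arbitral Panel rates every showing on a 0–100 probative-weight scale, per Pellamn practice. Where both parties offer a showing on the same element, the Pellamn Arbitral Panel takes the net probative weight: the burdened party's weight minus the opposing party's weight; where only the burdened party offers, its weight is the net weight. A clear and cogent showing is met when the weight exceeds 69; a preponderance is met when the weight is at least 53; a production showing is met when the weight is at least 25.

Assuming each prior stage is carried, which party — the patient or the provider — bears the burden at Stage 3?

patient

Stage 3's rule assigns the burden to the patient (to a clear and cogent showing).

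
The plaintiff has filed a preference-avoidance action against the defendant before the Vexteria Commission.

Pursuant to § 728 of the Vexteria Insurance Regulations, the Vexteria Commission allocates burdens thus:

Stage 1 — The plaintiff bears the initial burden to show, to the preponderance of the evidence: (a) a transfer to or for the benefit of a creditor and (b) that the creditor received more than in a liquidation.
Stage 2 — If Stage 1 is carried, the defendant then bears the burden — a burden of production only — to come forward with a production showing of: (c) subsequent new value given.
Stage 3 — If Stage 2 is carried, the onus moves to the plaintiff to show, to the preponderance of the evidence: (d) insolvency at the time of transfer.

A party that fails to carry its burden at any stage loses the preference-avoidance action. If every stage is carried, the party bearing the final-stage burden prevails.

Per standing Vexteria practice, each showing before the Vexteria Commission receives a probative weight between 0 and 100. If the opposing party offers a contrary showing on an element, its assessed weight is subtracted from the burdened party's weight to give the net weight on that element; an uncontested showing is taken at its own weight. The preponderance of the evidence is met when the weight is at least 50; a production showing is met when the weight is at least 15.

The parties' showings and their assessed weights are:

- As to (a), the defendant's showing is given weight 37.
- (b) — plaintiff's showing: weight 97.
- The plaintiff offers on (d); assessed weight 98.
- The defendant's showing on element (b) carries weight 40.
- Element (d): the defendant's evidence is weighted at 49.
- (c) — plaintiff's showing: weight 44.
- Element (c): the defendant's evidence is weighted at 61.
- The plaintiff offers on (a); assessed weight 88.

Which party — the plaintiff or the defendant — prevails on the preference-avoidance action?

defendant

Stage 1 — burden on plaintiff; standard: the preponderance of the evidence (weight is at least 50).
    (a): 88 − 37 = 51 ≥ 50 [met]
    (b): 97 − 40 = 57 ≥ 50 [met]
  Stage 1 carried; the burden shifts to the defendant.
Stage 2 — burden on defendant; standard: a production showing (weight is at least 15).
    (c): 61 − 44 = 17 ≥ 15 [met]
  Stage 2 carried; the burden shifts to the plaintiff.
Stage 3 — burden on plaintiff; standard: the preponderance of the evidence (weight is at least 50).
    (d): 98 − 49 = 49 < 50 [not met]
  Stage 3 not carried; the plaintiff fails its burden.
The defendant prevails.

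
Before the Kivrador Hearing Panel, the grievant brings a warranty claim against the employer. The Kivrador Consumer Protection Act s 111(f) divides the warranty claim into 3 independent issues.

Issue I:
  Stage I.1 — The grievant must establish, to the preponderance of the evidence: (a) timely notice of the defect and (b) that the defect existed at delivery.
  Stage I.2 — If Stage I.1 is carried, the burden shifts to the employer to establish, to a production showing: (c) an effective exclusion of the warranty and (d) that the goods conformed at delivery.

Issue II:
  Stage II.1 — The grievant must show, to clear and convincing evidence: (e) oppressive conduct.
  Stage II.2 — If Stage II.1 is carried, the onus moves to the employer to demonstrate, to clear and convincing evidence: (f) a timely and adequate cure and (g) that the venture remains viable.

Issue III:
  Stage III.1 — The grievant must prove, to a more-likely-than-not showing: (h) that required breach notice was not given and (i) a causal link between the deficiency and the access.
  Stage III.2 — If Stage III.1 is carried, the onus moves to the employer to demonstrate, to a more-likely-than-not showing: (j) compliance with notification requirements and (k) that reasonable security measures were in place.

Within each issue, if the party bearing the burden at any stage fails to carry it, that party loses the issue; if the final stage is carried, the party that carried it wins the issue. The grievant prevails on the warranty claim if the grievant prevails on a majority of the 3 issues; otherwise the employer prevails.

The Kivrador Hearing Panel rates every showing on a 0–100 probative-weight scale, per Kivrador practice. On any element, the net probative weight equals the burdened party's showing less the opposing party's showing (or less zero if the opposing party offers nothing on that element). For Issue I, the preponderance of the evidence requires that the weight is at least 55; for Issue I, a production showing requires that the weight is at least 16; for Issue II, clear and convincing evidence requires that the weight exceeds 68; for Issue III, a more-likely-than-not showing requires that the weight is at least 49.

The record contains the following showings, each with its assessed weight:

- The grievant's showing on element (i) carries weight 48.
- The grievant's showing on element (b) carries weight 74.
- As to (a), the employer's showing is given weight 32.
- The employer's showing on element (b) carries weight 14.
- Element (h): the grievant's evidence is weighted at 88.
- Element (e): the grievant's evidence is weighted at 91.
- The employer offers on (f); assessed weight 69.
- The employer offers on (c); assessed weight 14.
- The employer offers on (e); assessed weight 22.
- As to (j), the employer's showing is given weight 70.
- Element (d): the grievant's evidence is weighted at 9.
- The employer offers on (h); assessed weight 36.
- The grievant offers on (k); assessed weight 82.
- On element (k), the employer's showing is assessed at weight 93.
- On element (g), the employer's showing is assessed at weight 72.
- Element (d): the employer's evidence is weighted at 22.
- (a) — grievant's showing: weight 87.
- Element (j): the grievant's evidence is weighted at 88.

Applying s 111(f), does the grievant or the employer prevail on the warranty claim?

— Issue I —
Stage I.1 (grievant, the preponderance of the evidence, weight is at least 55): (a) net 87−32=55 ≥ 55 — meets; (b) net 74−14=60 ≥ 55 — meets.
  All elements met. The burden passes to the employer.
Stage I.2 (employer, a production showing, weight is at least 16): (c) 14 < 16 — fails; (d) net 22−9=13 < 16 — fails.
  The employer does not carry Stage I.2.
The grievant prevails on this issue.
— Issue II —
At Stage II.1 the grievant must meet clear and convincing evidence (weight exceeds 68): on (e) the weight is 91 less the opposing 22 gives net 69, which does exceed 68, so (e) meets the standard.
  Stage II.1 is satisfied; the onus moves to the employer.
At Stage II.2 the employer must meet clear and convincing evidence (weight exceeds 68): on (f) the weight is 69, > 68, so (f) meets the standard; on (g) the weight is 72, which does exceed 68, so (g) meets the standard.
  Stage II.2 carried; the final stage is satisfied.
Every stage carried; the employer prevails on this issue.
— Issue III —
At Stage III.1 the grievant must meet a more-likely-than-not showing (weight is at least 49): on (h) the weight is 88 less the opposing 36 gives net 52, which does reach 49, so (h) meets the standard; on (i) the weight is 48, which does not reach 49, so (i) does not meet the standard.
  Not every element is met, so the grievant fails to carry Stage III.1.
So the employer prevails on this issue.
Per-issue: Issue I → grievant; Issue II → employer; Issue III → employer. The grievant must prevail on a majority of issues; overall, the employer prevails.

employer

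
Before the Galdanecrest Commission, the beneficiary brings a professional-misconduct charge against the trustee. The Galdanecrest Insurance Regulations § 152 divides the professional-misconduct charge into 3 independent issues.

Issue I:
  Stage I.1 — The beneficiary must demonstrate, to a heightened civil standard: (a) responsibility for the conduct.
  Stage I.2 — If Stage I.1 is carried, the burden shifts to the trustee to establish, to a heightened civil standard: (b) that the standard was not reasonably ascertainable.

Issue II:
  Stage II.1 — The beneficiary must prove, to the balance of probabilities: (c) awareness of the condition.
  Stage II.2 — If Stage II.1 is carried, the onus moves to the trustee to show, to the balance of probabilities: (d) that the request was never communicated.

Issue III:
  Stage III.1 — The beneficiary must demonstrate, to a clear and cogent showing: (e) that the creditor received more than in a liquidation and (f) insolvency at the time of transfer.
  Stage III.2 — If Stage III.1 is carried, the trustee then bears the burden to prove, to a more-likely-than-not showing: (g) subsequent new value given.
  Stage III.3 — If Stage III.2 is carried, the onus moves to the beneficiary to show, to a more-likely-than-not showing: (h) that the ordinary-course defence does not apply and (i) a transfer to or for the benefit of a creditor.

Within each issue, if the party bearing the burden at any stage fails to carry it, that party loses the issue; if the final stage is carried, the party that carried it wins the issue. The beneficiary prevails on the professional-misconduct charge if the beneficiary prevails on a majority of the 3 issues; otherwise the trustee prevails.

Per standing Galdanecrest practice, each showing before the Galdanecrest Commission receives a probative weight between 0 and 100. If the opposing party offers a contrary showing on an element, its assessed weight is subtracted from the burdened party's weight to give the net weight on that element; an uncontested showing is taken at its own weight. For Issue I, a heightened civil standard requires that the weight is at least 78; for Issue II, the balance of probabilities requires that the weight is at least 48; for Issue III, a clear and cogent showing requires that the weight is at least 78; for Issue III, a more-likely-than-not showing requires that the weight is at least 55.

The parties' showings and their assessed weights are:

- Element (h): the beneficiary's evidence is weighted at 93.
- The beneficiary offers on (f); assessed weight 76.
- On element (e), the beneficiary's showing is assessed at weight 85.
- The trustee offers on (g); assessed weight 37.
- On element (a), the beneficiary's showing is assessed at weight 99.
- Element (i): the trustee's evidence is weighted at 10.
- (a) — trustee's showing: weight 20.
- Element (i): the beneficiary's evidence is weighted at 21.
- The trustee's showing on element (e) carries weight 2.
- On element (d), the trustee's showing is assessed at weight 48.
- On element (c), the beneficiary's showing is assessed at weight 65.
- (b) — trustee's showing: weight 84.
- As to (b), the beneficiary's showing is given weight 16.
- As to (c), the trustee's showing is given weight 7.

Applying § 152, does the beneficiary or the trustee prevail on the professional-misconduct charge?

trustee

— Issue I —
Stage I.1 — burden on beneficiary; standard: a heightened civil standard (weight is at least 78).
    (a): 99 − 20 = 79 ≥ 78 [met]
  Stage I.1 carried; the burden shifts to the trustee.
Stage I.2 — burden on trustee; standard: a heightened civil standard (weight is at least 78).
    (b): 84 − 16 = 68 < 78 [not met]
  Not every element is met, so the trustee fails to carry Stage I.2.
So the beneficiary prevails on this issue.
— Issue II —
At Stage II.1 the beneficiary must meet the balance of probabilities (weight is at least 48): on (c) the weight is 65 less the opposing 7 gives net 58, which does reach 48, so (c) meets the standard.
  Stage II.1 is satisfied; the onus moves to the trustee.
At Stage II.2 the trustee must meet the balance of probabilities (weight is at least 48): on (d) the weight is 48, ≥ 48, so (d) meets the standard.
  The trustee carries the last stage.
With every stage satisfied, the trustee prevails on this issue.
— Issue III —
Stage III.1 — burden on beneficiary; standard: a clear and cogent showing (weight is at least 78).
    (e): 85 − 2 = 83 ≥ 78 [met]
    (f): 76 < 78 [not met]
  The beneficiary does not carry Stage III.1.
The trustee prevails on this issue.
Per-issue: Issue I → beneficiary; Issue II → trustee; Issue III → trustee. The beneficiary must prevail on a majority of issues; overall, the trustee prevails.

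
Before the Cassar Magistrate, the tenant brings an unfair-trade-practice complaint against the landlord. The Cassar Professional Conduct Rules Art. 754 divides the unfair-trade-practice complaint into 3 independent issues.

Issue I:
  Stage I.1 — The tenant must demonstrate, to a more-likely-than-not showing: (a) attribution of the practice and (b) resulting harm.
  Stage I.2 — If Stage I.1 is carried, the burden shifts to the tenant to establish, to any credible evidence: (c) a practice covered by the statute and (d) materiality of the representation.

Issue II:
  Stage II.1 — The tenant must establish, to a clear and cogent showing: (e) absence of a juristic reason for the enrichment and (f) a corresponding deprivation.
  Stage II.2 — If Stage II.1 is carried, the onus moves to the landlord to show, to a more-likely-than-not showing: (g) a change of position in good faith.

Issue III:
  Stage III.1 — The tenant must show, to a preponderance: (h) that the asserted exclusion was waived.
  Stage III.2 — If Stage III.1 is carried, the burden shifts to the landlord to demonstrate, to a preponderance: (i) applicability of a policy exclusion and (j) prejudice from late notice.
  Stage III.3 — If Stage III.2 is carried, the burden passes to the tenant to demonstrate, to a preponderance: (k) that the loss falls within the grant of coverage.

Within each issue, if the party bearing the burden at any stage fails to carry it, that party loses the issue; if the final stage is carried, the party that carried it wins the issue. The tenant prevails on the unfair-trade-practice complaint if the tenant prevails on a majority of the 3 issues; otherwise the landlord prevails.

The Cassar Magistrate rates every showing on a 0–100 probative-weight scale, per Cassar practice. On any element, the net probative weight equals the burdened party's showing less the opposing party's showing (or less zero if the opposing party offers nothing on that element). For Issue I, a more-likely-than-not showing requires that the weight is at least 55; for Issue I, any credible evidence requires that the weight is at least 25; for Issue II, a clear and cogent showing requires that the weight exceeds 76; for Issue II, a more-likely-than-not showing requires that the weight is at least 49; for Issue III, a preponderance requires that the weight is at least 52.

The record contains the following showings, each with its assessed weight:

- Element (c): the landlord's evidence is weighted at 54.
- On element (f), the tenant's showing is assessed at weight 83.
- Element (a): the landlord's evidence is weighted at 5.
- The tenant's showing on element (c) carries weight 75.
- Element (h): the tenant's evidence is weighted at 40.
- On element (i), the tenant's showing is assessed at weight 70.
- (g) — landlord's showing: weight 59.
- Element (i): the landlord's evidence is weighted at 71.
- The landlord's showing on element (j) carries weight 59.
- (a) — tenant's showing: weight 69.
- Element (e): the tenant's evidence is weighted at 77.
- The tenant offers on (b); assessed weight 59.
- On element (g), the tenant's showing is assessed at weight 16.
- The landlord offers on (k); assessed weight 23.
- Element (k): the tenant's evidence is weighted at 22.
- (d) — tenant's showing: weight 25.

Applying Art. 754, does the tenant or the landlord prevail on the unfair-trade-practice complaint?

— Issue I —
At Stage I.1 the tenant must meet a more-likely-than-not showing (weight is at least 55): on (a) the weight is 69 less the opposing 5 gives net 64, which does reach 55, so (a) meets the standard; on (b) the weight is 59, ≥ 55, so (b) meets the standard.
  Stage I.1 carried; the burden remains with the tenant.
At Stage I.2 the tenant must meet any credible evidence (weight is at least 25): on (c) the weight is 75 less the opposing 54 gives net 21, which does not reach 25, so (c) does not meet the standard; on (d) the weight is 25, ≥ 25, so (d) meets the standard.
  Stage I.2 not carried; the tenant fails its burden.
The analysis ends at Stage I.2; the landlord prevails on this issue.
— Issue II —
Stage II.1 — burden on tenant; standard: a clear and cogent showing (weight exceeds 76).
    (e): 77 > 76 [met]
    (f): 83 > 76 [met]
  Stage II.1 is satisfied; the onus moves to the landlord.
Stage II.2 — burden on landlord; standard: a more-likely-than-not showing (weight is at least 49).
    (g): 59 − 16 = 43 < 49 [not met]
  Stage II.2 not carried; the landlord fails its burden.
So the tenant prevails on this issue.
— Issue III —
At Stage III.1 the tenant must meet a preponderance (weight is at least 52): on (h) the weight is 40, < 52, so (h) does not meet the standard.
  Stage III.1 not carried; the tenant fails its burden.
The analysis ends at Stage III.1; the landlord prevails on this issue.
Per-issue: Issue I → landlord; Issue II → tenant; Issue III → landlord. The tenant must prevail on a majority of issues; overall, the landlord prevails.

landlord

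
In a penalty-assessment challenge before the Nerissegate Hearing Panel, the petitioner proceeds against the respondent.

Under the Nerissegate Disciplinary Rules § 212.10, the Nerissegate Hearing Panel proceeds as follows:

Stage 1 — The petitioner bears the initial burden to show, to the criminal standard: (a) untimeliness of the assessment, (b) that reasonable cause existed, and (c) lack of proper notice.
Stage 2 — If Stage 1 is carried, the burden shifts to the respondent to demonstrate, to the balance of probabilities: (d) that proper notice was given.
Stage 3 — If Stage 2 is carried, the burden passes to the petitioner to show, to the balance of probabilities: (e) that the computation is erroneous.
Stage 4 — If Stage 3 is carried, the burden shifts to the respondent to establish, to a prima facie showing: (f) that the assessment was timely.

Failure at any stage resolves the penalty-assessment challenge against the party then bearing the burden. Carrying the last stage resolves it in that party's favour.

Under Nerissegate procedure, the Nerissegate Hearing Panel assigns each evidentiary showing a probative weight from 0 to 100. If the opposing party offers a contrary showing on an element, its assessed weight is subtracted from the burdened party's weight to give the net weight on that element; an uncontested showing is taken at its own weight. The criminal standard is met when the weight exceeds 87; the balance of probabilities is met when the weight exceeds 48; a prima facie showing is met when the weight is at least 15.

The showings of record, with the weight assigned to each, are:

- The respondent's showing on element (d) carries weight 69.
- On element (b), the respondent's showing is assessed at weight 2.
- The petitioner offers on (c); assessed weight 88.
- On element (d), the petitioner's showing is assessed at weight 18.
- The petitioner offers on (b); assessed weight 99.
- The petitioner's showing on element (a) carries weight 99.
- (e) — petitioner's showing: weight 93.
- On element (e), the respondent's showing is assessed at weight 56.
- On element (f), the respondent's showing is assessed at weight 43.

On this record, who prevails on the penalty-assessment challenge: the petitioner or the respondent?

respondent

Stage 1 (petitioner, the criminal standard, weight exceeds 87): (a) 99 > 87 — meets; (b) net 99−2=97 > 87 — meets; (c) 88 > 87 — meets.
  The petitioner carries Stage 1; the respondent now bears the burden.
Stage 2 (respondent, the balance of probabilities, weight exceeds 48): (d) net 69−18=51 > 48 — meets.
  Stage 2 is satisfied; the onus moves to the petitioner.
Stage 3 (petitioner, the balance of probabilities, weight exceeds 48): (e) net 93−56=37 ≤ 48 — fails.
  Not every element is met, so the petitioner fails to carry Stage 3.
So the respondent prevails.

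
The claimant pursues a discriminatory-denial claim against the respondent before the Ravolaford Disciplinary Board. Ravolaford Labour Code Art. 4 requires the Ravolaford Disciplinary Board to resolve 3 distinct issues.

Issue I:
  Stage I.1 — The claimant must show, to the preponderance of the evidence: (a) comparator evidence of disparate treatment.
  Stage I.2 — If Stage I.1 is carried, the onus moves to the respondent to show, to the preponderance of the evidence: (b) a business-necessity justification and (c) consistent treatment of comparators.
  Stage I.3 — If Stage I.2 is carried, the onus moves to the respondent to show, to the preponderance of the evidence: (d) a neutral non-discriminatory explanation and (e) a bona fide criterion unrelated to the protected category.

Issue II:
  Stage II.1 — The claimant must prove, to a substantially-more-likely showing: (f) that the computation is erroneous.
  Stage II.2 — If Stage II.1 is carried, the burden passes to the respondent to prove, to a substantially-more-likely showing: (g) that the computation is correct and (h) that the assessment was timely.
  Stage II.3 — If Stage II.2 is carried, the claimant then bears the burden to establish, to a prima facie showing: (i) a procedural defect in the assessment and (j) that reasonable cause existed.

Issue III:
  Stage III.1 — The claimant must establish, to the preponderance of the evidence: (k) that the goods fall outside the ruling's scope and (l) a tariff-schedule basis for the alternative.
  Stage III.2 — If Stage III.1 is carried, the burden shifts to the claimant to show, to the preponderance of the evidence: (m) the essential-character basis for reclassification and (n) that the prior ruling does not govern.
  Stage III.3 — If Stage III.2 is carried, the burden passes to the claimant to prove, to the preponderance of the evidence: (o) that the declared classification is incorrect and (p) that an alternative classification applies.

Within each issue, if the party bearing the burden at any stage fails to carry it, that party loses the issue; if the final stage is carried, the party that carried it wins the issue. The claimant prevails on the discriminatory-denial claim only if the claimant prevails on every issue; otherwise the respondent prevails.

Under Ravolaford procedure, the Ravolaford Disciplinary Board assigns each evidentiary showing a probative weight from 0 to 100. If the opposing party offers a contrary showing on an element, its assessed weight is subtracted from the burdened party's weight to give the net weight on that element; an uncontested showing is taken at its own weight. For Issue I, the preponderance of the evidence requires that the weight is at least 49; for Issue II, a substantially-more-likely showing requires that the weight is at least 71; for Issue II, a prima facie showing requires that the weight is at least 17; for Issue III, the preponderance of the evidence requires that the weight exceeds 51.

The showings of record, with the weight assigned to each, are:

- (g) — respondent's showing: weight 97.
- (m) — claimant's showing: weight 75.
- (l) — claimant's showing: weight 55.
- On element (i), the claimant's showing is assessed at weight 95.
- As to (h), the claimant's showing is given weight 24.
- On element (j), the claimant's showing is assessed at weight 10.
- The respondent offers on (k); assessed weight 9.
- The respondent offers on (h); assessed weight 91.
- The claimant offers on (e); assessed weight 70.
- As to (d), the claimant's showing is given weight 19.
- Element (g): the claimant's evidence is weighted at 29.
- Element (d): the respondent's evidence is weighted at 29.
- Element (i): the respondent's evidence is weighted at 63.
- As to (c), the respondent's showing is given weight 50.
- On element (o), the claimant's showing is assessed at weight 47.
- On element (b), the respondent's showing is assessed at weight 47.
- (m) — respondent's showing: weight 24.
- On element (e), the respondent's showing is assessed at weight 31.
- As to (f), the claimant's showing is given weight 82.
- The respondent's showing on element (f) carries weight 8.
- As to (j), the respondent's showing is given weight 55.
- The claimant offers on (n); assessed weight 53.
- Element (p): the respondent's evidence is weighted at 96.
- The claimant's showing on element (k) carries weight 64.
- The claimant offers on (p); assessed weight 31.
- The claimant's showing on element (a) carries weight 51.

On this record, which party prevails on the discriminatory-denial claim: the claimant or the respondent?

— Issue I —
Stage I.1 (claimant, the preponderance of the evidence, weight is at least 49): (a) 51 ≥ 49 — meets.
  The claimant carries Stage I.1; the respondent now bears the burden.
Stage I.2 (respondent, the preponderance of the evidence, weight is at least 49): (b) 47 < 49 — fails; (c) 50 ≥ 49 — meets.
  Stage I.2 not carried; the respondent fails its burden.
The claimant prevails on this issue.
— Issue II —
Stage II.1 — burden on claimant; standard: a substantially-more-likely showing (weight is at least 71).
    (f): 82 − 8 = 74 ≥ 71 [met]
  The claimant carries Stage II.1; the respondent now bears the burden.
Stage II.2 — burden on respondent; standard: a substantially-more-likely showing (weight is at least 71).
    (g): 97 − 29 = 68 < 71 [not met]
    (h): 91 − 24 = 67 < 71 [not met]
  Stage II.2 not carried; the respondent fails its burden.
The analysis ends at Stage II.2; the claimant prevails on this issue.
— Issue III —
At Stage III.1 the claimant must meet the preponderance of the evidence (weight exceeds 51): on (k) the weight is 64 less the opposing 9 gives net 55, > 51, so (k) meets the standard; on (l) the weight is 55, which does exceed 51, so (l) meets the standard.
  Stage III.1 is satisfied; the claimant continues to bear the burden.
At Stage III.2 the claimant must meet the preponderance of the evidence (weight exceeds 51): on (m) the weight is 75 less the opposing 24 gives net 51, which does not exceed 51, so (m) does not meet the standard; on (n) the weight is 53, which does exceed 51, so (n) meets the standard.
  The claimant does not carry Stage III.2.
So the respondent prevails on this issue.
Per-issue: Issue I → claimant; Issue II → claimant; Issue III → respondent. The claimant must prevail on every issue; overall, the respondent prevails.

respondent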